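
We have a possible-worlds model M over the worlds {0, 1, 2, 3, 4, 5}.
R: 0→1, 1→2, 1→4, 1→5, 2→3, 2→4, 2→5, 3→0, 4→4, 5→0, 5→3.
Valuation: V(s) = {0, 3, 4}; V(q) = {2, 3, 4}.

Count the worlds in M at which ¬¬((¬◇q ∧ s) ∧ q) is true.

1

Let φ = ¬¬((¬◇q ∧ s) ∧ q). Evaluate φ at each world:
  0 (successors {1}): φ is false.
  1 (successors {2, 4, 5}): φ is false.
  2 (successors {3, 4, 5}): φ is false.
  3 (successors {0}): φ is true.
  4 (successors {4}): φ is false.
  5 (successors {0, 3}): φ is false.
For instance, at 3:
  At 3: ¬((¬◇q ∧ s) ∧ q) is false, so ¬¬((¬◇q ∧ s) ∧ q) is true.
    At 3: (¬◇q ∧ s) ∧ q is true, so ¬((¬◇q ∧ s) ∧ q) is false.
      At 3: ¬◇q ∧ s is true, q is true, so (¬◇q ∧ s) ∧ q is true.
Satisfying worlds: {3}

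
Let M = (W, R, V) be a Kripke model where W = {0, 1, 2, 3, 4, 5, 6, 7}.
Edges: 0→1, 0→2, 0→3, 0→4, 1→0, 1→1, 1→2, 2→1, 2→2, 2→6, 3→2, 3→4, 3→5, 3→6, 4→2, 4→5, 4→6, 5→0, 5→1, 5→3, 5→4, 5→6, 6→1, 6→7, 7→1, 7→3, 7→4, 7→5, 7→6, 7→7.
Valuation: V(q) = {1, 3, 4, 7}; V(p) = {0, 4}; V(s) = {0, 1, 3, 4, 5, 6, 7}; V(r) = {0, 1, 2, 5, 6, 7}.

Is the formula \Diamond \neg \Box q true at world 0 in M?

Yes

At 0: \Diamond \neg \Box q requires \neg \Box q at some successor in {1, 2, 3, 4}.
  \neg \Box q holds at 1, so \Diamond \neg \Box q is true at 0.
    At 1: \Box q is false, so \neg \Box q is true.
      At 1: \Box q requires q at every successor {0, 1, 2}.
        q fails at 0, so \Box q is false at 1.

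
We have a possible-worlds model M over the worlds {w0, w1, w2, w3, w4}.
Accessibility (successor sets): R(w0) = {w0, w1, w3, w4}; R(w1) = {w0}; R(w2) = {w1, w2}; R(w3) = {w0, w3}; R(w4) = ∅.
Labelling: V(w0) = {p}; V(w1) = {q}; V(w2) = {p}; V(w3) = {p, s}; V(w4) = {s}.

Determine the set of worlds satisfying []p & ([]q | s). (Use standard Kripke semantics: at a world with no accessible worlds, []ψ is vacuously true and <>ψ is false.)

w3, w4

Recall that []ψ holds at a world iff ψ holds at every accessible world, and <>ψ holds iff ψ holds at some accessible world.
Let φ = []p & ([]q | s). Evaluate φ at each world:
  w0 (successors {w0, w1, w3, w4}): φ is false.
  w1 (successors {w0}): φ is false.
  w2 (successors {w1, w2}): φ is false.
  w3 (successors {w0, w3}): φ is true.
  w4 (successors ∅): φ is true.
For instance, at w0:
  At w0: []p is false, []q | s is false, so []p & ([]q | s) is false.
    At w0: []p requires p at every successor {w0, w1, w3, w4}.
      p fails at w1, so []p is false at w0.
    At w0: []q is false, s is false, so []q | s is false.
      At w0: []q requires q at every successor {w0, w1, w3, w4}.
        q fails at w0, so []q is false at w0.
Satisfying worlds: {w3, w4}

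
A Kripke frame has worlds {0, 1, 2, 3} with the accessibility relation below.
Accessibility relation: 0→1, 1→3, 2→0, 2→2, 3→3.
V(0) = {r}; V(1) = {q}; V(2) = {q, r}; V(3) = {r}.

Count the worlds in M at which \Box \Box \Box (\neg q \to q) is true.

Let φ = \Box \Box \Box (\neg q \to q). Evaluate φ at each world:
  0 (successors {1}): φ is false.
  1 (successors {3}): φ is false.
  2 (successors {0, 2}): φ is false.
  3 (successors {3}): φ is false.
For instance, at 3:
  At 3: \Box \Box \Box (\neg q \to q) requires \Box \Box (\neg q \to q) at every successor {3}.
    \Box \Box (\neg q \to q) fails at 3, so \Box \Box \Box (\neg q \to q) is false at 3.
      At 3: \Box \Box (\neg q \to q) requires \Box (\neg q \to q) at every successor {3}.
        \Box (\neg q \to q) fails at 3, so \Box \Box (\neg q \to q) is false at 3.
Satisfying worlds: none.

0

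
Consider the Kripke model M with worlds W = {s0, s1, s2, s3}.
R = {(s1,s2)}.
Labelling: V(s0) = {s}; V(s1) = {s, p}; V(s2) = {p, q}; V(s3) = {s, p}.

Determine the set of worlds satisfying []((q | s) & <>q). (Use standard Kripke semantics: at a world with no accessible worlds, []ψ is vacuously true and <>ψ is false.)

Recall that []ψ holds at a world iff ψ holds at every accessible world, and <>ψ holds iff ψ holds at some accessible world.
Let φ = []((q | s) & <>q). Evaluate φ at each world:
  s0 (successors ∅): φ is true.
  s1 (successors {s2}): φ is false.
  s2 (successors ∅): φ is true.
  s3 (successors ∅): φ is true.
For instance, at s1:
  At s1: []((q | s) & <>q) requires (q | s) & <>q at every successor {s2}.
    (q | s) & <>q fails at s2, so []((q | s) & <>q) is false at s1.
      At s2: q | s is true, <>q is false, so (q | s) & <>q is false.
Satisfying worlds: {s0, s2, s3}

s0, s2, s3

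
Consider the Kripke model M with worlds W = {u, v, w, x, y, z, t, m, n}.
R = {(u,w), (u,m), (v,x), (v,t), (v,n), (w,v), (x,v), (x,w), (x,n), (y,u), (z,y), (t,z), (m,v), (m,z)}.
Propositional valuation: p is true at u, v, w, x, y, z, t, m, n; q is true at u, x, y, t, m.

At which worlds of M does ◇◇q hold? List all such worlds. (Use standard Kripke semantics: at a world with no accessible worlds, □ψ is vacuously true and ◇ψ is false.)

w, x, y, z, t, m

Let φ = ◇◇q. Evaluate φ at each world:
  u (successors {w, m}): φ is false.
  v (successors {x, t, n}): φ is false.
  w (successors {v}): φ is true.
  x (successors {v, w, n}): φ is true.
  y (successors {u}): φ is true.
  z (successors {y}): φ is true.
  t (successors {z}): φ is true.
  m (successors {v, z}): φ is true.
  n (successors ∅): φ is false.
For instance, at x:
  At x: ◇◇q requires ◇q at some successor in {v, w, n}.
    ◇q holds at v, so ◇◇q is true at x.
      At v: ◇q requires q at some successor in {x, t, n}.
        q holds at x, so ◇q is true at v.
Satisfying worlds: {w, x, y, z, t, m}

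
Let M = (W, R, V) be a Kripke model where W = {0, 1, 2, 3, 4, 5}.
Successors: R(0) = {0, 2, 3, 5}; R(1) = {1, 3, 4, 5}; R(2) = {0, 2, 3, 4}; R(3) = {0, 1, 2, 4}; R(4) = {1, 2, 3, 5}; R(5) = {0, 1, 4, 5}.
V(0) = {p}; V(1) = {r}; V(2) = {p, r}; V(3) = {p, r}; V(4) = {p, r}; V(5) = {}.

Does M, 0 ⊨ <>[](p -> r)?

At 0: <>[](p -> r) requires [](p -> r) at some successor in {0, 2, 3, 5}.
  At 0: [](p -> r) is false.
  At 2: [](p -> r) is false.
  At 3: [](p -> r) is false.
  At 5: [](p -> r) is false.
So <>[](p -> r) is false at 0.

No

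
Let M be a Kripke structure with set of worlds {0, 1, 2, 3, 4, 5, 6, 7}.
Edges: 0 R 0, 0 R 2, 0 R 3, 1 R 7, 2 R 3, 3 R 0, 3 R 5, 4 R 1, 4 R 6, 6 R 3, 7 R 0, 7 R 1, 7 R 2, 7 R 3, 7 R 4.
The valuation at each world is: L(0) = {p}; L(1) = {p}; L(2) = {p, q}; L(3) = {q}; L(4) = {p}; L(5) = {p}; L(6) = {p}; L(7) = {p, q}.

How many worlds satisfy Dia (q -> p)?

Let φ = Dia (q -> p). Evaluate φ at each world:
  0 (successors {0, 2, 3}): φ is true.
  1 (successors {7}): φ is true.
  2 (successors {3}): φ is false.
  3 (successors {0, 5}): φ is true.
  4 (successors {1, 6}): φ is true.
  5 (successors ∅): φ is false.
  6 (successors {3}): φ is false.
  7 (successors {0, 1, 2, 3, 4}): φ is true.
For instance, at 0:
  At 0: Dia (q -> p) requires q -> p at some successor in {0, 2, 3}.
    q -> p holds at 0, so Dia (q -> p) is true at 0.
Satisfying worlds: {0, 1, 3, 4, 7}

5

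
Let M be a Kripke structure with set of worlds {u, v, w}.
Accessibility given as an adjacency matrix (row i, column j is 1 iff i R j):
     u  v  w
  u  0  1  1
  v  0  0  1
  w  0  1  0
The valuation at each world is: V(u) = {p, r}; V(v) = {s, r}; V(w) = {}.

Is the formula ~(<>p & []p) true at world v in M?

At v: <>p & []p is false, so ~(<>p & []p) is true.
  At v: <>p is false, []p is false, so <>p & []p is false.
    At v: <>p requires p at some successor in {w}.
      At w: p is false.
    So <>p is false at v.
    At v: []p requires p at every successor {w}.
      p fails at w, so []p is false at v.

Yes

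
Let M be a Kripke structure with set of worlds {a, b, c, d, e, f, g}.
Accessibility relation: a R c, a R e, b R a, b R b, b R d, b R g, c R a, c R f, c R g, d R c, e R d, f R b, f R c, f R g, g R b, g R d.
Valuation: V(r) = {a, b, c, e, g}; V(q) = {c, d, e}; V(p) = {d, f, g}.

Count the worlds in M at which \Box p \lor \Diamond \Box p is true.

Let φ = \Box p \lor \Diamond \Box p. Evaluate φ at each world:
  a (successors {c, e}): φ is true.
  b (successors {a, b, d, g}): φ is false.
  c (successors {a, f, g}): φ is false.
  d (successors {c}): φ is false.
  e (successors {d}): φ is true.
  f (successors {b, c, g}): φ is false.
  g (successors {b, d}): φ is false.
For instance, at f:
  At f: \Box p is false, \Diamond \Box p is false, so \Box p \lor \Diamond \Box p is false.
    At f: \Box p requires p at every successor {b, c, g}.
      p fails at b, so \Box p is false at f.
    At f: \Diamond \Box p requires \Box p at some successor in {b, c, g}.
      At b: \Box p is false.
      At c: \Box p is false.
      At g: \Box p is false.
    So \Diamond \Box p is false at f.
Satisfying worlds: {a, e}

2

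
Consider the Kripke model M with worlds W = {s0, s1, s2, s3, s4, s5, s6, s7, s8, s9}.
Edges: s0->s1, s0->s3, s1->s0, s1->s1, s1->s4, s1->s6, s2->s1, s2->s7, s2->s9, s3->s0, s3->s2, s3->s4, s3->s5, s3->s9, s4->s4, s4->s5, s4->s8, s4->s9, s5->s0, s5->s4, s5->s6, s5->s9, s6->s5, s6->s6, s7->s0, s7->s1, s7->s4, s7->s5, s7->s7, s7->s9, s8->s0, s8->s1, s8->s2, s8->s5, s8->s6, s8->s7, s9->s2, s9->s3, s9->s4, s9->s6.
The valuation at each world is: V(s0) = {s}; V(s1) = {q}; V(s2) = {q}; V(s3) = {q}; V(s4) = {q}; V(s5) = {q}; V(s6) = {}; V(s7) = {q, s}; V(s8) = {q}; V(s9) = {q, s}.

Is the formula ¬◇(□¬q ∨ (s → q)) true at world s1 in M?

No

Recall that □ψ holds at a world iff ψ holds at every accessible world, and ◇ψ holds iff ψ holds at some accessible world.
At s1: ◇(□¬q ∨ (s → q)) is true, so ¬◇(□¬q ∨ (s → q)) is false.
  At s1: ◇(□¬q ∨ (s → q)) requires □¬q ∨ (s → q) at some successor in {s0, s1, s4, s6}.
    □¬q ∨ (s → q) holds at s1, so ◇(□¬q ∨ (s → q)) is true at s1.
      At s1: □¬q is false, s → q is true, so □¬q ∨ (s → q) is true.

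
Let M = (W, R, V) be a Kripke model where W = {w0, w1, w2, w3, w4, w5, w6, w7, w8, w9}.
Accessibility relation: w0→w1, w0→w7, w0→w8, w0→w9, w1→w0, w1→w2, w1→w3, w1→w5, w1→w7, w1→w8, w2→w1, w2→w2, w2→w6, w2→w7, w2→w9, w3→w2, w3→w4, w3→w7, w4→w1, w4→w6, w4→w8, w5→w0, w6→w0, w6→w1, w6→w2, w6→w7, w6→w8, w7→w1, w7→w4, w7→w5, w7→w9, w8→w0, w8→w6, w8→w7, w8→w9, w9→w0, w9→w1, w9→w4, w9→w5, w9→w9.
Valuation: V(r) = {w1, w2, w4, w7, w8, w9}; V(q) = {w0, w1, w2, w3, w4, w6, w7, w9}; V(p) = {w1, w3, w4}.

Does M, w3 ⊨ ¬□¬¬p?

Yes

At w3: □¬¬p is false, so ¬□¬¬p is true.
  At w3: □¬¬p requires ¬¬p at every successor {w2, w4, w7}.
    ¬¬p fails at w2, so □¬¬p is false at w3.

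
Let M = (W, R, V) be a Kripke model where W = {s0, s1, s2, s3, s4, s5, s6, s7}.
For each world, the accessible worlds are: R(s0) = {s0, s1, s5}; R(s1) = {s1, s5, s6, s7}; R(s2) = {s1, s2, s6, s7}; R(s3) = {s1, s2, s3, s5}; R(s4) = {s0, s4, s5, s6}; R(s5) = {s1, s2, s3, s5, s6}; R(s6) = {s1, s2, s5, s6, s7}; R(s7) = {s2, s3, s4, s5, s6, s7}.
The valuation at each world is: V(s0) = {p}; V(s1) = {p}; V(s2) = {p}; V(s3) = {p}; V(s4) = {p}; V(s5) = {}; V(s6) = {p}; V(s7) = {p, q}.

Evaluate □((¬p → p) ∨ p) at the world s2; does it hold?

Yes

Recall that □ψ holds at a world iff ψ holds at every accessible world, and ◇ψ holds iff ψ holds at some accessible world.
At s2: □((¬p → p) ∨ p) requires (¬p → p) ∨ p at every successor {s1, s2, s6, s7}.
  At s1: (¬p → p) ∨ p is true.
  At s2: (¬p → p) ∨ p is true.
  At s6: (¬p → p) ∨ p is true.
  At s7: (¬p → p) ∨ p is true.
So □((¬p → p) ∨ p) is true at s2.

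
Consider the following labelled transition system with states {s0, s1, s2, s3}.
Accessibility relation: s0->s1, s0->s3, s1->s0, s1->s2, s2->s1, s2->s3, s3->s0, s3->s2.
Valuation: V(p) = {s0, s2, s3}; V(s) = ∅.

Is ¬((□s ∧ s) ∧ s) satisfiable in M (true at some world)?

Yes

Let φ = ¬((□s ∧ s) ∧ s). Evaluate φ at each world:
  s0 (successors {s1, s3}): φ is true.
  s1 (successors {s0, s2}): φ is true.
  s2 (successors {s1, s3}): φ is true.
  s3 (successors {s0, s2}): φ is true.
Detail at s0 (witness):
  At s0: (□s ∧ s) ∧ s is false, so ¬((□s ∧ s) ∧ s) is true.
    At s0: □s ∧ s is false, s is false, so (□s ∧ s) ∧ s is false.
      At s0: □s is false, s is false, so □s ∧ s is false.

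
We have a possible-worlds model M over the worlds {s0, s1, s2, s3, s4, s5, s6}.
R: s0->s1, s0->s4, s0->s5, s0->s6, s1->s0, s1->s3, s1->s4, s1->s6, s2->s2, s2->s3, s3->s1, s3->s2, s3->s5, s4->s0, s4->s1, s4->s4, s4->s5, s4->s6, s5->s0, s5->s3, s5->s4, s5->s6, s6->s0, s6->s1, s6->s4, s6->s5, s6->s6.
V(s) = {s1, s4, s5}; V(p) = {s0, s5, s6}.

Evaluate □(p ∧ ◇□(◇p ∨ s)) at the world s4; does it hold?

No

Recall that □ψ holds at a world iff ψ holds at every accessible world, and ◇ψ holds iff ψ holds at some accessible world.
At s4: □(p ∧ ◇□(◇p ∨ s)) requires p ∧ ◇□(◇p ∨ s) at every successor {s0, s1, s4, s5, s6}.
  p ∧ ◇□(◇p ∨ s) fails at s1, so □(p ∧ ◇□(◇p ∨ s)) is false at s4.
    At s1: p is false, ◇□(◇p ∨ s) is true, so p ∧ ◇□(◇p ∨ s) is false.
      At s1: ◇□(◇p ∨ s) requires □(◇p ∨ s) at some successor in {s0, s3, s4, s6}.
        □(◇p ∨ s) holds at s0, so ◇□(◇p ∨ s) is true at s1.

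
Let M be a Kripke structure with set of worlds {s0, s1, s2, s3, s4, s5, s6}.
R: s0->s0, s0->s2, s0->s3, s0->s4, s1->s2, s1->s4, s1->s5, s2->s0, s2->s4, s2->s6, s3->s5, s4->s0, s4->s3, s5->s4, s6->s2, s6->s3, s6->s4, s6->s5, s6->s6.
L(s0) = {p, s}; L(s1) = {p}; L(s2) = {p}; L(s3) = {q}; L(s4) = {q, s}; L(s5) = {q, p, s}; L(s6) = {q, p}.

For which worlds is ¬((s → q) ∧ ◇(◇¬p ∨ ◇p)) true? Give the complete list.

Let φ = ¬((s → q) ∧ ◇(◇¬p ∨ ◇p)). Evaluate φ at each world:
  s0 (successors {s0, s2, s3, s4}): φ is true.
  s1 (successors {s2, s4, s5}): φ is false.
  s2 (successors {s0, s4, s6}): φ is false.
  s3 (successors {s5}): φ is false.
  s4 (successors {s0, s3}): φ is false.
  s5 (successors {s4}): φ is false.
  s6 (successors {s2, s3, s4, s5, s6}): φ is false.
For instance, at s1:
  At s1: (s → q) ∧ ◇(◇¬p ∨ ◇p) is true, so ¬((s → q) ∧ ◇(◇¬p ∨ ◇p)) is false.
    At s1: s → q is true, ◇(◇¬p ∨ ◇p) is true, so (s → q) ∧ ◇(◇¬p ∨ ◇p) is true.
      At s1: ◇(◇¬p ∨ ◇p) requires ◇¬p ∨ ◇p at some successor in {s2, s4, s5}.
        ◇¬p ∨ ◇p holds at s2, so ◇(◇¬p ∨ ◇p) is true at s1.
Satisfying worlds: {s0}

s0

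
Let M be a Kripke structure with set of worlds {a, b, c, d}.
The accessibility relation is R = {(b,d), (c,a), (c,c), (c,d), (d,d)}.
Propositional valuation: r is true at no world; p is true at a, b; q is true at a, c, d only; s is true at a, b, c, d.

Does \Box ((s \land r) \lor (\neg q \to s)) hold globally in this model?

Recall that \Box ψ holds at a world iff ψ holds at every accessible world, and \Diamond ψ holds iff ψ holds at some accessible world.
Let φ = \Box ((s \land r) \lor (\neg q \to s)). Evaluate φ at each world:
  a (successors ∅): φ is true.
  b (successors {d}): φ is true.
  c (successors {a, c, d}): φ is true.
  d (successors {d}): φ is true.
For instance, at d:
  At d: \Box ((s \land r) \lor (\neg q \to s)) requires (s \land r) \lor (\neg q \to s) at every successor {d}.
    At d: (s \land r) \lor (\neg q \to s) is true.
  So \Box ((s \land r) \lor (\neg q \to s)) is true at d.

Yes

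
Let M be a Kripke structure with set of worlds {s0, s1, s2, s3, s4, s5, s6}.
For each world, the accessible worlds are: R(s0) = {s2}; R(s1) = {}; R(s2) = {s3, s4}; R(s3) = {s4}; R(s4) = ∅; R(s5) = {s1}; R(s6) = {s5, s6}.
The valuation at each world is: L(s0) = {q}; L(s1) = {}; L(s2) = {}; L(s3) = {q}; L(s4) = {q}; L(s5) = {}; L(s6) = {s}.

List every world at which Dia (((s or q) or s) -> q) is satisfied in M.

Let φ = Dia (((s or q) or s) -> q). Evaluate φ at each world:
  s0 (successors {s2}): φ is true.
  s1 (successors ∅): φ is false.
  s2 (successors {s3, s4}): φ is true.
  s3 (successors {s4}): φ is true.
  s4 (successors ∅): φ is false.
  s5 (successors {s1}): φ is true.
  s6 (successors {s5, s6}): φ is true.
For instance, at s0:
  At s0: Dia (((s or q) or s) -> q) requires ((s or q) or s) -> q at some successor in {s2}.
    ((s or q) or s) -> q holds at s2, so Dia (((s or q) or s) -> q) is true at s0.
Satisfying worlds: {s0, s2, s3, s5, s6}

s0, s2, s3, s5, s6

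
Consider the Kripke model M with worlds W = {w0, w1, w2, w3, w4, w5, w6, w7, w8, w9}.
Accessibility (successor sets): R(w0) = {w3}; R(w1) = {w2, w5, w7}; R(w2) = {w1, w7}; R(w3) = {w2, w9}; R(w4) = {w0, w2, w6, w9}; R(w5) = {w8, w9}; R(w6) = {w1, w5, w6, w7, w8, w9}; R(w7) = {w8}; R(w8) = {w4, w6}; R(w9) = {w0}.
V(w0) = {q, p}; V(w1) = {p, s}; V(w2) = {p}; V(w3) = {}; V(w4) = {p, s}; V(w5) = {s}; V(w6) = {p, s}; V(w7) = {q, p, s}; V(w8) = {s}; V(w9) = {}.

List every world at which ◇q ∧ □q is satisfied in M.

Recall that □ψ holds at a world iff ψ holds at every accessible world, and ◇ψ holds iff ψ holds at some accessible world.
Let φ = ◇q ∧ □q. Evaluate φ at each world:
  w0 (successors {w3}): φ is false.
  w1 (successors {w2, w5, w7}): φ is false.
  w2 (successors {w1, w7}): φ is false.
  w3 (successors {w2, w9}): φ is false.
  w4 (successors {w0, w2, w6, w9}): φ is false.
  w5 (successors {w8, w9}): φ is false.
  w6 (successors {w1, w5, w6, w7, w8, w9}): φ is false.
  w7 (successors {w8}): φ is false.
  w8 (successors {w4, w6}): φ is false.
  w9 (successors {w0}): φ is true.
For instance, at w2:
  At w2: ◇q is true, □q is false, so ◇q ∧ □q is false.
    At w2: ◇q requires q at some successor in {w1, w7}.
      q holds at w7, so ◇q is true at w2.
    At w2: □q requires q at every successor {w1, w7}.
      q fails at w1, so □q is false at w2.
Satisfying worlds: {w9}

w9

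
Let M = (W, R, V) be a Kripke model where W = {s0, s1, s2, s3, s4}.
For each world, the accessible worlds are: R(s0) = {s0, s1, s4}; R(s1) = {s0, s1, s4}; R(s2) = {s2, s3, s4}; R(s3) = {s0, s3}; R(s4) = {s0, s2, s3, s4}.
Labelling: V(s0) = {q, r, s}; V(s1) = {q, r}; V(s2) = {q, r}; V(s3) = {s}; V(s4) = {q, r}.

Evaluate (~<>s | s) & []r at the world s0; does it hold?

At s0: ~<>s | s is true, []r is true, so (~<>s | s) & []r is true.
  At s0: ~<>s is false, s is true, so ~<>s | s is true.
    At s0: <>s is true, so ~<>s is false.
      At s0: <>s requires s at some successor in {s0, s1, s4}.
        s holds at s0, so <>s is true at s0.
  At s0: []r requires r at every successor {s0, s1, s4}.
    At s0: r is true.
    At s1: r is true.
    At s4: r is true.
  So []r is true at s0.

Yes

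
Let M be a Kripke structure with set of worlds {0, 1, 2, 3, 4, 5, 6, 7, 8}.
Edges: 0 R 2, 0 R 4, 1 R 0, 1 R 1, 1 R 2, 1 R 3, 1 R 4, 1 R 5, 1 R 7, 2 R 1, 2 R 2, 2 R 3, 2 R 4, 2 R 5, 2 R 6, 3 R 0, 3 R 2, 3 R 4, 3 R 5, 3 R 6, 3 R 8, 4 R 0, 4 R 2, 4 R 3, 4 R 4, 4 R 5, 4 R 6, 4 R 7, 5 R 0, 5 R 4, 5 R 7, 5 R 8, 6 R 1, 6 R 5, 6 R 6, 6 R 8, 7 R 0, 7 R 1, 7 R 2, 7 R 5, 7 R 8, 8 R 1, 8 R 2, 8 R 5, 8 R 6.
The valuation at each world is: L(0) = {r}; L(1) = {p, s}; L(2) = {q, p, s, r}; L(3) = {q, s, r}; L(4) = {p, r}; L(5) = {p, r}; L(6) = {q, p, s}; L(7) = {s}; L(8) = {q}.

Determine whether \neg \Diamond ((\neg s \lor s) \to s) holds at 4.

No

At 4: \Diamond ((\neg s \lor s) \to s) is true, so \neg \Diamond ((\neg s \lor s) \to s) is false.
  At 4: \Diamond ((\neg s \lor s) \to s) requires (\neg s \lor s) \to s at some successor in {0, 2, 3, 4, 5, 6, 7}.
    (\neg s \lor s) \to s holds at 2, so \Diamond ((\neg s \lor s) \to s) is true at 4.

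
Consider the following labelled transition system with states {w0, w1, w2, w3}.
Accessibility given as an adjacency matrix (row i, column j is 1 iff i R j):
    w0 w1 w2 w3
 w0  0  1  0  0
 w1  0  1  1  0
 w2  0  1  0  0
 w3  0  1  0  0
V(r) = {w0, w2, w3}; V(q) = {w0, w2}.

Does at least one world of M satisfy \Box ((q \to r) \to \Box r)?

Let φ = \Box ((q \to r) \to \Box r). Evaluate φ at each world:
  w0 (successors {w1}): φ is false.
  w1 (successors {w1, w2}): φ is false.
  w2 (successors {w1}): φ is false.
  w3 (successors {w1}): φ is false.
For instance, at w1:
  At w1: \Box ((q \to r) \to \Box r) requires (q \to r) \to \Box r at every successor {w1, w2}.
    (q \to r) \to \Box r fails at w1, so \Box ((q \to r) \to \Box r) is false at w1.
      At w1: q \to r is true, \Box r is false, so (q \to r) \to \Box r is false.

No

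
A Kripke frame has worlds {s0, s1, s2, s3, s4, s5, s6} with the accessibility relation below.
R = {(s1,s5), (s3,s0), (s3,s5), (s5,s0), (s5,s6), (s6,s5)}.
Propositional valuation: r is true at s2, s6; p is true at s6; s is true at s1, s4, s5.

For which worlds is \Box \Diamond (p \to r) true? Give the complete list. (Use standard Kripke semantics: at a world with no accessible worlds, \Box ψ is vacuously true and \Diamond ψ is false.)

s0, s1, s2, s4, s6

Let φ = \Box \Diamond (p \to r). Evaluate φ at each world:
  s0 (successors ∅): φ is true.
  s1 (successors {s5}): φ is true.
  s2 (successors ∅): φ is true.
  s3 (successors {s0, s5}): φ is false.
  s4 (successors ∅): φ is true.
  s5 (successors {s0, s6}): φ is false.
  s6 (successors {s5}): φ is true.
For instance, at s3:
  At s3: \Box \Diamond (p \to r) requires \Diamond (p \to r) at every successor {s0, s5}.
    \Diamond (p \to r) fails at s0, so \Box \Diamond (p \to r) is false at s3.
      At s0: no accessible worlds, so \Diamond (p \to r) is false.
Satisfying worlds: {s0, s1, s2, s4, s6}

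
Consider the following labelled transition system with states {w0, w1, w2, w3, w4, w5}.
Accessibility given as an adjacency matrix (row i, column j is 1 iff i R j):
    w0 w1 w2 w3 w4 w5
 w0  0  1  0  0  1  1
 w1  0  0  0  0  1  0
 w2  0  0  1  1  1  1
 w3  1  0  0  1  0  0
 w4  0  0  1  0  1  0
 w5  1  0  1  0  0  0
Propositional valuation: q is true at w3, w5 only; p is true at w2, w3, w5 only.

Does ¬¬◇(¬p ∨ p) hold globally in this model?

Yes

Let φ = ¬¬◇(¬p ∨ p). Evaluate φ at each world:
  w0 (successors {w1, w4, w5}): φ is true.
  w1 (successors {w4}): φ is true.
  w2 (successors {w2, w3, w4, w5}): φ is true.
  w3 (successors {w0, w3}): φ is true.
  w4 (successors {w2, w4}): φ is true.
  w5 (successors {w0, w2}): φ is true.
For instance, at w3:
  At w3: ¬◇(¬p ∨ p) is false, so ¬¬◇(¬p ∨ p) is true.
    At w3: ◇(¬p ∨ p) is true, so ¬◇(¬p ∨ p) is false.
      At w3: ◇(¬p ∨ p) requires ¬p ∨ p at some successor in {w0, w3}.
        ¬p ∨ p holds at w0, so ◇(¬p ∨ p) is true at w3.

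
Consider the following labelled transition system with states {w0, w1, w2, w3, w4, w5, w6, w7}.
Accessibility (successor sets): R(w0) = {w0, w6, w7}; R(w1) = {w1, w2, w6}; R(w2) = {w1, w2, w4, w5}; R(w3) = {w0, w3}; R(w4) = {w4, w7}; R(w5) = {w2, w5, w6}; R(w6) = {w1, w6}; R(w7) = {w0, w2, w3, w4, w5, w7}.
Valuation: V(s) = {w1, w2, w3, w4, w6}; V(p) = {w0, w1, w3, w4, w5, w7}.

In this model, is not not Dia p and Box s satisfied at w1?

Yes

At w1: not not Dia p is true, Box s is true, so not not Dia p and Box s is true.
  At w1: not Dia p is false, so not not Dia p is true.
    At w1: Dia p is true, so not Dia p is false.
      At w1: Dia p requires p at some successor in {w1, w2, w6}.
        p holds at w1, so Dia p is true at w1.
  At w1: Box s requires s at every successor {w1, w2, w6}.
    At w1: s is true.
    At w2: s is true.
    At w6: s is true.
  So Box s is true at w1.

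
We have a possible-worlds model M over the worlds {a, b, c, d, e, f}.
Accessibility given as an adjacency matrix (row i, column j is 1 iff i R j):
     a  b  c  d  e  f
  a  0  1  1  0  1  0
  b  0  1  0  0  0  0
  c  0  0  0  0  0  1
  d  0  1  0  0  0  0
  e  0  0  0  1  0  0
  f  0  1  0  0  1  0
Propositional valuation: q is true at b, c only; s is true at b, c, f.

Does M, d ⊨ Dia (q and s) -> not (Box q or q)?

No

At d: Dia (q and s) is true, not (Box q or q) is false, so Dia (q and s) -> not (Box q or q) is false.
  At d: Dia (q and s) requires q and s at some successor in {b}.
    q and s holds at b, so Dia (q and s) is true at d.
  At d: Box q or q is true, so not (Box q or q) is false.
    At d: Box q is true, q is false, so Box q or q is true.
      At d: Box q requires q at every successor {b}.
        At b: q is true.
      So Box q is true at d.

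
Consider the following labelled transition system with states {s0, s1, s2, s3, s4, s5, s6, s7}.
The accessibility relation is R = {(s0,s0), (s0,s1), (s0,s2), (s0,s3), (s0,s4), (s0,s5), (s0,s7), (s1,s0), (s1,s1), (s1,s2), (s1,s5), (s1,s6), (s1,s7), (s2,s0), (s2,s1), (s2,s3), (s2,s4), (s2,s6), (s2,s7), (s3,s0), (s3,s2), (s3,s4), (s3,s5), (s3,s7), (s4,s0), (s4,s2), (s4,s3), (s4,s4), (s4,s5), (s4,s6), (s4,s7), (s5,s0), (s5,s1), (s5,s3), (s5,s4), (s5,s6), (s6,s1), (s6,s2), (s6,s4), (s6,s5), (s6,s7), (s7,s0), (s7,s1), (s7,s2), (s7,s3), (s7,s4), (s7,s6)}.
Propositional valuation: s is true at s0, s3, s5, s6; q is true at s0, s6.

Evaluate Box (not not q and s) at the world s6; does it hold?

At s6: Box (not not q and s) requires not not q and s at every successor {s1, s2, s4, s5, s7}.
  not not q and s fails at s1, so Box (not not q and s) is false at s6.

No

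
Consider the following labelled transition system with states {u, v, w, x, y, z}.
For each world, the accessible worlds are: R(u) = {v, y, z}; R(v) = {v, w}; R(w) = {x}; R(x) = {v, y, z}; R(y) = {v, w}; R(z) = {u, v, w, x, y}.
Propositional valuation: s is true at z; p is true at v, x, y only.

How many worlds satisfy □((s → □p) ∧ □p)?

Recall that □ψ holds at a world iff ψ holds at every accessible world, and ◇ψ holds iff ψ holds at some accessible world.
Let φ = □((s → □p) ∧ □p). Evaluate φ at each world:
  u (successors {v, y, z}): φ is false.
  v (successors {v, w}): φ is false.
  w (successors {x}): φ is false.
  x (successors {v, y, z}): φ is false.
  y (successors {v, w}): φ is false.
  z (successors {u, v, w, x, y}): φ is false.
For instance, at w:
  At w: □((s → □p) ∧ □p) requires (s → □p) ∧ □p at every successor {x}.
    (s → □p) ∧ □p fails at x, so □((s → □p) ∧ □p) is false at w.
      At x: s → □p is true, □p is false, so (s → □p) ∧ □p is false.
Satisfying worlds: none.

0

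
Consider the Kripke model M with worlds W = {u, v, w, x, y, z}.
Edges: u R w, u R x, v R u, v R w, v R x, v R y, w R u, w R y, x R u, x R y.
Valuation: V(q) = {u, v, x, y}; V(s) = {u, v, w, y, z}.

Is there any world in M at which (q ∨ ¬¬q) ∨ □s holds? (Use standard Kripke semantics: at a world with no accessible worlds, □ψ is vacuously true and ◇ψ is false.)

Recall that □ψ holds at a world iff ψ holds at every accessible world, and ◇ψ holds iff ψ holds at some accessible world.
Let φ = (q ∨ ¬¬q) ∨ □s. Evaluate φ at each world:
  u (successors {w, x}): φ is true.
  v (successors {u, w, x, y}): φ is true.
  w (successors {u, y}): φ is true.
  x (successors {u, y}): φ is true.
  y (successors ∅): φ is true.
  z (successors ∅): φ is true.
Detail at u (witness):
  At u: q ∨ ¬¬q is true, □s is false, so (q ∨ ¬¬q) ∨ □s is true.
    At u: □s requires s at every successor {w, x}.
      s fails at x, so □s is false at u.

Yes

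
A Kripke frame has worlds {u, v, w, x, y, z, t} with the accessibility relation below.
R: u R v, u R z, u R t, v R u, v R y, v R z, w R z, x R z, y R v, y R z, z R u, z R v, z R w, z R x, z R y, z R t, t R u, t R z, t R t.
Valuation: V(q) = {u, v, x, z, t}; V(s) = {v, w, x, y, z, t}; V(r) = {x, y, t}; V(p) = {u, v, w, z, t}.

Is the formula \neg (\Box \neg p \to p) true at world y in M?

At y: \Box \neg p \to p is true, so \neg (\Box \neg p \to p) is false.
  At y: \Box \neg p is false, p is false, so \Box \neg p \to p is true.
    At y: \Box \neg p requires \neg p at every successor {v, z}.
      \neg p fails at v, so \Box \neg p is false at y.

No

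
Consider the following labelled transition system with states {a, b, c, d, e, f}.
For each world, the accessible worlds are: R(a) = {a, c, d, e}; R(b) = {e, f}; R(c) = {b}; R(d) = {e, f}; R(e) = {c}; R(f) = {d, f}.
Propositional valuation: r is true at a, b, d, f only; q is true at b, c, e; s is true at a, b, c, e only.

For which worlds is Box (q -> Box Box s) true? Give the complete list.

b, d, f

Let φ = Box (q -> Box Box s). Evaluate φ at each world:
  a (successors {a, c, d, e}): φ is false.
  b (successors {e, f}): φ is true.
  c (successors {b}): φ is false.
  d (successors {e, f}): φ is true.
  e (successors {c}): φ is false.
  f (successors {d, f}): φ is true.
For instance, at e:
  At e: Box (q -> Box Box s) requires q -> Box Box s at every successor {c}.
    q -> Box Box s fails at c, so Box (q -> Box Box s) is false at e.
      At c: q is true, Box Box s is false, so q -> Box Box s is false.
Satisfying worlds: {b, d, f}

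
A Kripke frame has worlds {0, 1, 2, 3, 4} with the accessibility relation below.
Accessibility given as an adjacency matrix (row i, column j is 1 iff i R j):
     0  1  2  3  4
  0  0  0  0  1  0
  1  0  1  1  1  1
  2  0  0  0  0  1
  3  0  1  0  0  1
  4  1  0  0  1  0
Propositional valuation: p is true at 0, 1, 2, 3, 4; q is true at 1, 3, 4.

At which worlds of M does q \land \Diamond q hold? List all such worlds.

Let φ = q \land \Diamond q. Evaluate φ at each world:
  0 (successors {3}): φ is false.
  1 (successors {1, 2, 3, 4}): φ is true.
  2 (successors {4}): φ is false.
  3 (successors {1, 4}): φ is true.
  4 (successors {0, 3}): φ is true.
For instance, at 2:
  At 2: q is false, \Diamond q is true, so q \land \Diamond q is false.
    At 2: \Diamond q requires q at some successor in {4}.
      q holds at 4, so \Diamond q is true at 2.
Satisfying worlds: {1, 3, 4}

1, 3, 4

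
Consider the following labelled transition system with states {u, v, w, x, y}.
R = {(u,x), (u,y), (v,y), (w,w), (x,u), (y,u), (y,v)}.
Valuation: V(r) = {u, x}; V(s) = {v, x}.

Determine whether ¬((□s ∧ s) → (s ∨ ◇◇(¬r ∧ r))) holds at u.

At u: (□s ∧ s) → (s ∨ ◇◇(¬r ∧ r)) is true, so ¬((□s ∧ s) → (s ∨ ◇◇(¬r ∧ r))) is false.
  At u: □s ∧ s is false, s ∨ ◇◇(¬r ∧ r) is false, so (□s ∧ s) → (s ∨ ◇◇(¬r ∧ r)) is true.
    At u: □s is false, s is false, so □s ∧ s is false.
      At u: □s requires s at every successor {x, y}.
        s fails at y, so □s is false at u.
    At u: s is false, ◇◇(¬r ∧ r) is false, so s ∨ ◇◇(¬r ∧ r) is false.
      At u: ◇◇(¬r ∧ r) requires ◇(¬r ∧ r) at some successor in {x, y}.
        At x: ◇(¬r ∧ r) is false.
        At y: ◇(¬r ∧ r) is false.
      So ◇◇(¬r ∧ r) is false at u.

No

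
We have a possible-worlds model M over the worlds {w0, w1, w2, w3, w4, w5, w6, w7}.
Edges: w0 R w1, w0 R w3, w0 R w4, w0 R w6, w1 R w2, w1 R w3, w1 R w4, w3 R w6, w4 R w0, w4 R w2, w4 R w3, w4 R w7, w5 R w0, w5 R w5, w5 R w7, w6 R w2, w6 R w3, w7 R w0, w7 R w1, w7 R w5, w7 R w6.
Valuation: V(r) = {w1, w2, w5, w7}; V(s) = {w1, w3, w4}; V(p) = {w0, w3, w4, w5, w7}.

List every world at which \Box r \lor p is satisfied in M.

w0, w2, w3, w4, w5, w7

Let φ = \Box r \lor p. Evaluate φ at each world:
  w0 (successors {w1, w3, w4, w6}): φ is true.
  w1 (successors {w2, w3, w4}): φ is false.
  w2 (successors ∅): φ is true.
  w3 (successors {w6}): φ is true.
  w4 (successors {w0, w2, w3, w7}): φ is true.
  w5 (successors {w0, w5, w7}): φ is true.
  w6 (successors {w2, w3}): φ is false.
  w7 (successors {w0, w1, w5, w6}): φ is true.
For instance, at w7:
  At w7: \Box r is false, p is true, so \Box r \lor p is true.
    At w7: \Box r requires r at every successor {w0, w1, w5, w6}.
      r fails at w0, so \Box r is false at w7.
Satisfying worlds: {w0, w2, w3, w4, w5, w7}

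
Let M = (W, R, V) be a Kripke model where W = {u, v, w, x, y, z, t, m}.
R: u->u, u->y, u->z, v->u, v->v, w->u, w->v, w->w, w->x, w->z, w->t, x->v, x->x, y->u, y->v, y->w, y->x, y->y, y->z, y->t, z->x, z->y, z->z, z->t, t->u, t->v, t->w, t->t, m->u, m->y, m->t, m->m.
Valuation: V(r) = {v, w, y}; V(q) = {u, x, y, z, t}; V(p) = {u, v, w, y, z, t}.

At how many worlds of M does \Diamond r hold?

8

Recall that \Diamond ψ holds at a world iff ψ holds at some accessible world.
Let φ = \Diamond r. Evaluate φ at each world:
  u (successors {u, y, z}): φ is true.
  v (successors {u, v}): φ is true.
  w (successors {u, v, w, x, z, t}): φ is true.
  x (successors {v, x}): φ is true.
  y (successors {u, v, w, x, y, z, t}): φ is true.
  z (successors {x, y, z, t}): φ is true.
  t (successors {u, v, w, t}): φ is true.
  m (successors {u, y, t, m}): φ is true.
For instance, at w:
  At w: \Diamond r requires r at some successor in {u, v, w, x, z, t}.
    r holds at v, so \Diamond r is true at w.
Satisfying worlds: {u, v, w, x, y, z, t, m}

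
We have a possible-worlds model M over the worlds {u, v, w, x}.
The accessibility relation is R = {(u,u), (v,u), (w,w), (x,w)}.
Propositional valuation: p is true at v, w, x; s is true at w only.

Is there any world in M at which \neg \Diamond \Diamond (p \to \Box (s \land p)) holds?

No

Let φ = \neg \Diamond \Diamond (p \to \Box (s \land p)). Evaluate φ at each world:
  u (successors {u}): φ is false.
  v (successors {u}): φ is false.
  w (successors {w}): φ is false.
  x (successors {w}): φ is false.
For instance, at w:
  At w: \Diamond \Diamond (p \to \Box (s \land p)) is true, so \neg \Diamond \Diamond (p \to \Box (s \land p)) is false.
    At w: \Diamond \Diamond (p \to \Box (s \land p)) requires \Diamond (p \to \Box (s \land p)) at some successor in {w}.
      \Diamond (p \to \Box (s \land p)) holds at w, so \Diamond \Diamond (p \to \Box (s \land p)) is true at w.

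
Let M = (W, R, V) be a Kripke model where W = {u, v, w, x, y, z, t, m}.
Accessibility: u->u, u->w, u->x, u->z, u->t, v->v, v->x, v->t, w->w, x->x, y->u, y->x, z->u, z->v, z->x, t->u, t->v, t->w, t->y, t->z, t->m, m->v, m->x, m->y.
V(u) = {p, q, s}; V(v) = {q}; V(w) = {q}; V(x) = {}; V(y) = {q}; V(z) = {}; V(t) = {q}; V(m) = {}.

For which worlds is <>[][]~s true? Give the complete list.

u, v, w, x, y, z, t, m

Recall that []ψ holds at a world iff ψ holds at every accessible world, and <>ψ holds iff ψ holds at some accessible world.
Let φ = <>[][]~s. Evaluate φ at each world:
  u (successors {u, w, x, z, t}): φ is true.
  v (successors {v, x, t}): φ is true.
  w (successors {w}): φ is true.
  x (successors {x}): φ is true.
  y (successors {u, x}): φ is true.
  z (successors {u, v, x}): φ is true.
  t (successors {u, v, w, y, z, m}): φ is true.
  m (successors {v, x, y}): φ is true.
For instance, at t:
  At t: <>[][]~s requires [][]~s at some successor in {u, v, w, y, z, m}.
    [][]~s holds at w, so <>[][]~s is true at t.
      At w: [][]~s requires []~s at every successor {w}.
        At w: []~s is true.
      So [][]~s is true at w.
Satisfying worlds: {u, v, w, x, y, z, t, m}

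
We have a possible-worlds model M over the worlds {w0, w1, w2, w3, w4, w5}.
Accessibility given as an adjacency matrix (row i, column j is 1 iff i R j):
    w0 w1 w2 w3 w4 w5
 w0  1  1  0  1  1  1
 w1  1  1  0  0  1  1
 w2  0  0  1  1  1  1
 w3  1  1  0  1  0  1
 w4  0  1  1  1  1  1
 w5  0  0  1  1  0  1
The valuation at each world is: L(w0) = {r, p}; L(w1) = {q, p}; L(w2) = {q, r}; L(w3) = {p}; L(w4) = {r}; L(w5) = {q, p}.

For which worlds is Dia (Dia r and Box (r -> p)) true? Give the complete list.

w0, w2, w3, w4, w5

Let φ = Dia (Dia r and Box (r -> p)). Evaluate φ at each world:
  w0 (successors {w0, w1, w3, w4, w5}): φ is true.
  w1 (successors {w0, w1, w4, w5}): φ is false.
  w2 (successors {w2, w3, w4, w5}): φ is true.
  w3 (successors {w0, w1, w3, w5}): φ is true.
  w4 (successors {w1, w2, w3, w4, w5}): φ is true.
  w5 (successors {w2, w3, w5}): φ is true.
For instance, at w5:
  At w5: Dia (Dia r and Box (r -> p)) requires Dia r and Box (r -> p) at some successor in {w2, w3, w5}.
    Dia r and Box (r -> p) holds at w3, so Dia (Dia r and Box (r -> p)) is true at w5.
      At w3: Dia r is true, Box (r -> p) is true, so Dia r and Box (r -> p) is true.
Satisfying worlds: {w0, w2, w3, w4, w5}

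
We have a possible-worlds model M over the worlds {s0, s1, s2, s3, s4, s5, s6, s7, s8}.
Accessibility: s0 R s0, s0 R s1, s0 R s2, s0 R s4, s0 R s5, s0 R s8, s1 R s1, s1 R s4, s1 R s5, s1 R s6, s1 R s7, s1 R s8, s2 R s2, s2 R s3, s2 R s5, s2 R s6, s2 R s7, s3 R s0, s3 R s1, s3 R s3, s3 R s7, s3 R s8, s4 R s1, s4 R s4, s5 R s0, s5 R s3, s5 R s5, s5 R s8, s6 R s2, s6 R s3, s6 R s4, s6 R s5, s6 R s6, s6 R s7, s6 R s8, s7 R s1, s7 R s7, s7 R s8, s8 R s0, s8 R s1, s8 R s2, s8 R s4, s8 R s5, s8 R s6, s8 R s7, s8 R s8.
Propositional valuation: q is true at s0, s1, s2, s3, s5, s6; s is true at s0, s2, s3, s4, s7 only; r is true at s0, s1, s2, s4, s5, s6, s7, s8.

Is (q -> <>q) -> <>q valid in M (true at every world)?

Yes

Recall that <>ψ holds at a world iff ψ holds at some accessible world.
Let φ = (q -> <>q) -> <>q. Evaluate φ at each world:
  s0 (successors {s0, s1, s2, s4, s5, s8}): φ is true.
  s1 (successors {s1, s4, s5, s6, s7, s8}): φ is true.
  s2 (successors {s2, s3, s5, s6, s7}): φ is true.
  s3 (successors {s0, s1, s3, s7, s8}): φ is true.
  s4 (successors {s1, s4}): φ is true.
  s5 (successors {s0, s3, s5, s8}): φ is true.
  s6 (successors {s2, s3, s4, s5, s6, s7, s8}): φ is true.
  s7 (successors {s1, s7, s8}): φ is true.
  s8 (successors {s0, s1, s2, s4, s5, s6, s7, s8}): φ is true.
For instance, at s8:
  At s8: q -> <>q is true, <>q is true, so (q -> <>q) -> <>q is true.
    At s8: q is false, <>q is true, so q -> <>q is true.
      At s8: <>q requires q at some successor in {s0, s1, s2, s4, s5, s6, s7, s8}.
        q holds at s0, so <>q is true at s8.
    At s8: <>q requires q at some successor in {s0, s1, s2, s4, s5, s6, s7, s8}.
      q holds at s0, so <>q is true at s8.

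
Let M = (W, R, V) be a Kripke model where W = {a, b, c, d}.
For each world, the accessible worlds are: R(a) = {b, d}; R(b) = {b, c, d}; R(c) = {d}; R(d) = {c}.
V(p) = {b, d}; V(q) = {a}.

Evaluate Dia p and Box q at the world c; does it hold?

At c: Dia p is true, Box q is false, so Dia p and Box q is false.
  At c: Dia p requires p at some successor in {d}.
    p holds at d, so Dia p is true at c.
  At c: Box q requires q at every successor {d}.
    q fails at d, so Box q is false at c.

No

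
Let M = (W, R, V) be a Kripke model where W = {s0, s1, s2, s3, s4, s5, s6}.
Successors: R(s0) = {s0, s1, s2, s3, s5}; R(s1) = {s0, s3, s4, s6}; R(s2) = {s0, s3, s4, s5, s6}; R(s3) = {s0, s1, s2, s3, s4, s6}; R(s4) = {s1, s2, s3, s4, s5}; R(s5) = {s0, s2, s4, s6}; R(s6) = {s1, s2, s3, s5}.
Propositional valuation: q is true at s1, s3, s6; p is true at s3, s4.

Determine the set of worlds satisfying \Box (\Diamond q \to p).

none

Recall that \Box ψ holds at a world iff ψ holds at every accessible world, and \Diamond ψ holds iff ψ holds at some accessible world.
Let φ = \Box (\Diamond q \to p). Evaluate φ at each world:
  s0 (successors {s0, s1, s2, s3, s5}): φ is false.
  s1 (successors {s0, s3, s4, s6}): φ is false.
  s2 (successors {s0, s3, s4, s5, s6}): φ is false.
  s3 (successors {s0, s1, s2, s3, s4, s6}): φ is false.
  s4 (successors {s1, s2, s3, s4, s5}): φ is false.
  s5 (successors {s0, s2, s4, s6}): φ is false.
  s6 (successors {s1, s2, s3, s5}): φ is false.
For instance, at s4:
  At s4: \Box (\Diamond q \to p) requires \Diamond q \to p at every successor {s1, s2, s3, s4, s5}.
    \Diamond q \to p fails at s1, so \Box (\Diamond q \to p) is false at s4.
      At s1: \Diamond q is true, p is false, so \Diamond q \to p is false.
Satisfying worlds: none.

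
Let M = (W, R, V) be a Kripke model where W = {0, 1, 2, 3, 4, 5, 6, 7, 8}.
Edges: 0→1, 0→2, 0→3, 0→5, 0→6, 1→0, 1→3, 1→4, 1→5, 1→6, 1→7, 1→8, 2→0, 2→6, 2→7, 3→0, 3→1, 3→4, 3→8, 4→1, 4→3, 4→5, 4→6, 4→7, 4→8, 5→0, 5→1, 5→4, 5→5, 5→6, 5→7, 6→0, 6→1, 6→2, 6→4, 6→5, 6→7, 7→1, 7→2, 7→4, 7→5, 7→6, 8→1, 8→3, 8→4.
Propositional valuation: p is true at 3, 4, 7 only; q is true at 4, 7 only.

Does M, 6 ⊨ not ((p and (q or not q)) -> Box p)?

At 6: (p and (q or not q)) -> Box p is true, so not ((p and (q or not q)) -> Box p) is false.
  At 6: p and (q or not q) is false, Box p is false, so (p and (q or not q)) -> Box p is true.
    At 6: Box p requires p at every successor {0, 1, 2, 4, 5, 7}.
      p fails at 0, so Box p is false at 6.

No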